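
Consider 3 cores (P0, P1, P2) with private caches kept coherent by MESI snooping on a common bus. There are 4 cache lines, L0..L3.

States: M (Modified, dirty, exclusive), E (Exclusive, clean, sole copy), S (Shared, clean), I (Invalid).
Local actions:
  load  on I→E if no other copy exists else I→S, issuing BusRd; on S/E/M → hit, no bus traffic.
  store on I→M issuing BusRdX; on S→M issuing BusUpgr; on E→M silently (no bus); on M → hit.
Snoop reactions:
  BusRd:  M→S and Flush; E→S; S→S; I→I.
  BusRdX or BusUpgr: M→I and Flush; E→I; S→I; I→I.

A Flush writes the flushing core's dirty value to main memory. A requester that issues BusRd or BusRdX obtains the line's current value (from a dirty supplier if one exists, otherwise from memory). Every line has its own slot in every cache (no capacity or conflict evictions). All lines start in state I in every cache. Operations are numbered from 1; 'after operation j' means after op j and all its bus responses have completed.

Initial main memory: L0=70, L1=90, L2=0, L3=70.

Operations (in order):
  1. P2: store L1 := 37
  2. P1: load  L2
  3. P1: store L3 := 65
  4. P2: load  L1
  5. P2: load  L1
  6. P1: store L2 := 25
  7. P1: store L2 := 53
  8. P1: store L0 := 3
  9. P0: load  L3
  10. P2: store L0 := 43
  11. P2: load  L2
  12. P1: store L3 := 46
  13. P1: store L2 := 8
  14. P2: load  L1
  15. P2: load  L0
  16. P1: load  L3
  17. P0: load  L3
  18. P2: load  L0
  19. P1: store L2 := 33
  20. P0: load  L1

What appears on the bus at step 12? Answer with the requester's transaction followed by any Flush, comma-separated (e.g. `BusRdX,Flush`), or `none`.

step 1: P2: store L1 := 37  ⟶  IIM  (L1)  txn=BusRdX  M[L1]=90
step 2: P1: load  L2  ⟶  IEI  (L2)  txn=BusRd  M[L2]=0
step 3: P1: store L3 := 65  ⟶  IMI  (L3)  txn=BusRdX  M[L3]=70
step 4: P2: load  L1  ⟶  IIM  (L1)  txn=∅  M[L1]=90
step 5: P2: load  L1  ⟶  IIM  (L1)  txn=∅  M[L1]=90
step 6: P1: store L2 := 25  ⟶  IMI  (L2)  txn=∅  M[L2]=0
step 7: P1: store L2 := 53  ⟶  IMI  (L2)  txn=∅  M[L2]=0
step 8: P1: store L0 := 3  ⟶  IMI  (L0)  txn=BusRdX  M[L0]=70
step 9: P0: load  L3  ⟶  SSI  (L3)  txn=BusRd+Flush  M[L3]=65
step 10: P2: store L0 := 43  ⟶  IIM  (L0)  txn=BusRdX+Flush  M[L0]=3
step 11: P2: load  L2  ⟶  ISS  (L2)  txn=BusRd+Flush  M[L2]=53
step 12: P1: store L3 := 46  ⟶  IMI  (L3)  txn=BusUpgr  M[L3]=65
step 13: P1: store L2 := 8  ⟶  IMI  (L2)  txn=BusUpgr  M[L2]=53
step 14: P2: load  L1  ⟶  IIM  (L1)  txn=∅  M[L1]=90
step 15: P2: load  L0  ⟶  IIM  (L0)  txn=∅  M[L0]=3
step 16: P1: load  L3  ⟶  IMI  (L3)  txn=∅  M[L3]=65
step 17: P0: load  L3  ⟶  SSI  (L3)  txn=BusRd+Flush  M[L3]=46
step 18: P2: load  L0  ⟶  IIM  (L0)  txn=∅  M[L0]=3
step 19: P1: store L2 := 33  ⟶  IMI  (L2)  txn=∅  M[L2]=53
step 20: P0: load  L1  ⟶  SIS  (L1)  txn=BusRd+Flush  M[L1]=37

bus = BusUpgr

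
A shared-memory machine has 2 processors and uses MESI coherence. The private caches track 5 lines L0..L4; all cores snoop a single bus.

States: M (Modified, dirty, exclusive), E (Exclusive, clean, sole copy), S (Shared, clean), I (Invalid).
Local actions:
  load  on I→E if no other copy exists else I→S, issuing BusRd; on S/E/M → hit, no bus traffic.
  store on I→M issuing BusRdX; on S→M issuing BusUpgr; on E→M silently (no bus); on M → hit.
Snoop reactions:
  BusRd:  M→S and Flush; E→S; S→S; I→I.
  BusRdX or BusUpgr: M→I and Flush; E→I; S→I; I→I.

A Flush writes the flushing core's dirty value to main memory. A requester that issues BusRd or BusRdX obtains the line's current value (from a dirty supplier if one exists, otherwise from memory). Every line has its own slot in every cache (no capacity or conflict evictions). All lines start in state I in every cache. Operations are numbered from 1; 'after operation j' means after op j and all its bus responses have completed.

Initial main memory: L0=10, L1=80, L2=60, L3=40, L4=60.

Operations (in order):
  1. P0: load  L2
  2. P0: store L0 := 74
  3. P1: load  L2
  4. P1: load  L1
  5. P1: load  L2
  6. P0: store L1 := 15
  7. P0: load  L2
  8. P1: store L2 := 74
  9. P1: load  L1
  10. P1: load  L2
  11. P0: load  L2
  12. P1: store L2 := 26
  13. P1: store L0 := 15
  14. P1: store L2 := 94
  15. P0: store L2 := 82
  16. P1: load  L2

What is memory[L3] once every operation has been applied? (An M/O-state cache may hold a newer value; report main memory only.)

memory[L3] = 40

1. P0: load  L2  bus=[BusRd]  L2: P0=E P1=I  mem[L2]=60
2. P0: store L0 := 74  bus=[BusRdX]  L0: P0=M P1=I  mem[L0]=10
3. P1: load  L2  bus=[BusRd]  L2: P0=S P1=S  mem[L2]=60
4. P1: load  L1  bus=[BusRd]  L1: P0=I P1=E  mem[L1]=80
5. P1: load  L2  bus=[-]  L2: P0=S P1=S  mem[L2]=60
6. P0: store L1 := 15  bus=[BusRdX]  L1: P0=M P1=I  mem[L1]=80
7. P0: load  L2  bus=[-]  L2: P0=S P1=S  mem[L2]=60
8. P1: store L2 := 74  bus=[BusUpgr]  L2: P0=I P1=M  mem[L2]=60
9. P1: load  L1  bus=[BusRd,Flush]  L1: P0=S P1=S  mem[L1]=15
10. P1: load  L2  bus=[-]  L2: P0=I P1=M  mem[L2]=60
11. P0: load  L2  bus=[BusRd,Flush]  L2: P0=S P1=S  mem[L2]=74
12. P1: store L2 := 26  bus=[BusUpgr]  L2: P0=I P1=M  mem[L2]=74
13. P1: store L0 := 15  bus=[BusRdX,Flush]  L0: P0=I P1=M  mem[L0]=74
14. P1: store L2 := 94  bus=[-]  L2: P0=I P1=M  mem[L2]=74
15. P0: store L2 := 82  bus=[BusRdX,Flush]  L2: P0=M P1=I  mem[L2]=94
16. P1: load  L2  bus=[BusRd,Flush]  L2: P0=S P1=S  mem[L2]=82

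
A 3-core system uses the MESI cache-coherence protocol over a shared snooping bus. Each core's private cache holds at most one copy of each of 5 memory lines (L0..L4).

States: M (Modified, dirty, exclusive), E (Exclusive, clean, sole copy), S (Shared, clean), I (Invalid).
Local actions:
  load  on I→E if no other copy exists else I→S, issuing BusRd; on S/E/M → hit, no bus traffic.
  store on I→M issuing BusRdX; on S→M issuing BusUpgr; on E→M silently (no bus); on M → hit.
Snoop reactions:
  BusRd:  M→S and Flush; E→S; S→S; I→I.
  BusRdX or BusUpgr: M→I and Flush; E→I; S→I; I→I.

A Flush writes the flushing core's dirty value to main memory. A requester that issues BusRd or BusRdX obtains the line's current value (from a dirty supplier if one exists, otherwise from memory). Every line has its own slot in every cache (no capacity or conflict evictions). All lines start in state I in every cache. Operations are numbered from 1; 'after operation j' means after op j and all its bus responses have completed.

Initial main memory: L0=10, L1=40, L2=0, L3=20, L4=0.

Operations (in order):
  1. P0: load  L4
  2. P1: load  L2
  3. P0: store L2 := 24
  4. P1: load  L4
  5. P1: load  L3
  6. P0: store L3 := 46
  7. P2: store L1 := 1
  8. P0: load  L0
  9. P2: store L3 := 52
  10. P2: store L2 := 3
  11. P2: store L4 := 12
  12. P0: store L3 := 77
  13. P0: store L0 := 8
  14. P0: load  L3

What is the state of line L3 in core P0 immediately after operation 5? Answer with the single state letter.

  op1 P0: load  L4 → E/I/I on L4; bus BusRd; mem=0
  op2 P1: load  L2 → I/E/I on L2; bus BusRd; mem=0
  op3 P0: store L2 := 24 → M/I/I on L2; bus BusRdX; mem=0
  op4 P1: load  L4 → S/S/I on L4; bus BusRd; mem=0
  op5 P1: load  L3 → I/E/I on L3; bus BusRd; mem=20
  op6 P0: store L3 := 46 → M/I/I on L3; bus BusRdX; mem=20
  op7 P2: store L1 := 1 → I/I/M on L1; bus BusRdX; mem=40
  op8 P0: load  L0 → E/I/I on L0; bus BusRd; mem=10
  op9 P2: store L3 := 52 → I/I/M on L3; bus BusRdX Flush; mem=46
  op10 P2: store L2 := 3 → I/I/M on L2; bus BusRdX Flush; mem=24
  op11 P2: store L4 := 12 → I/I/M on L4; bus BusRdX; mem=0
  op12 P0: store L3 := 77 → M/I/I on L3; bus BusRdX Flush; mem=52
  op13 P0: store L0 := 8 → M/I/I on L0; bus (none); mem=10
  op14 P0: load  L3 → M/I/I on L3; bus (none); mem=52

state = I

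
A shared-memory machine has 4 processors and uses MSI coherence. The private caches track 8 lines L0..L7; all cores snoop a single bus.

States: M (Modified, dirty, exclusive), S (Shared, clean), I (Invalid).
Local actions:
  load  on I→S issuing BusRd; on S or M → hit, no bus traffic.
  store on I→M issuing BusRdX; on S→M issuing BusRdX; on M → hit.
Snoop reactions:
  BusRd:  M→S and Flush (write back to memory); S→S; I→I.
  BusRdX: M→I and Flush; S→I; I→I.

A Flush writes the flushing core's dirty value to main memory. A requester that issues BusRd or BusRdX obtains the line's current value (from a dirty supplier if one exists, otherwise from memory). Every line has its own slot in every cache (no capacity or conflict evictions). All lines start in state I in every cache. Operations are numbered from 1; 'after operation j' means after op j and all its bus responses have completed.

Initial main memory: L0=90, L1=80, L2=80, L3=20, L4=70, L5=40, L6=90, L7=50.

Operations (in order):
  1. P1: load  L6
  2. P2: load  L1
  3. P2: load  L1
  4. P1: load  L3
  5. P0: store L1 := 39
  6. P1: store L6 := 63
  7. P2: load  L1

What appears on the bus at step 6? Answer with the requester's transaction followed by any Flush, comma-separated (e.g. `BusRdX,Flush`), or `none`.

[1] P1: load  L6 | P0:I, P1:S(90), P2:I, P3:I | bus: BusRd
[2] P2: load  L1 | P0:I, P1:I, P2:S(80), P3:I | bus: BusRd
[3] P2: load  L1 | P0:I, P1:I, P2:S(80), P3:I | bus: none
[4] P1: load  L3 | P0:I, P1:S(20), P2:I, P3:I | bus: BusRd
[5] P0: store L1 := 39 | P0:M(39), P1:I, P2:I, P3:I | bus: BusRdX
[6] P1: store L6 := 63 | P0:I, P1:M(63), P2:I, P3:I | bus: BusRdX
[7] P2: load  L1 | P0:S(39), P1:I, P2:S(39), P3:I | bus: BusRd,Flush

bus = BusRdX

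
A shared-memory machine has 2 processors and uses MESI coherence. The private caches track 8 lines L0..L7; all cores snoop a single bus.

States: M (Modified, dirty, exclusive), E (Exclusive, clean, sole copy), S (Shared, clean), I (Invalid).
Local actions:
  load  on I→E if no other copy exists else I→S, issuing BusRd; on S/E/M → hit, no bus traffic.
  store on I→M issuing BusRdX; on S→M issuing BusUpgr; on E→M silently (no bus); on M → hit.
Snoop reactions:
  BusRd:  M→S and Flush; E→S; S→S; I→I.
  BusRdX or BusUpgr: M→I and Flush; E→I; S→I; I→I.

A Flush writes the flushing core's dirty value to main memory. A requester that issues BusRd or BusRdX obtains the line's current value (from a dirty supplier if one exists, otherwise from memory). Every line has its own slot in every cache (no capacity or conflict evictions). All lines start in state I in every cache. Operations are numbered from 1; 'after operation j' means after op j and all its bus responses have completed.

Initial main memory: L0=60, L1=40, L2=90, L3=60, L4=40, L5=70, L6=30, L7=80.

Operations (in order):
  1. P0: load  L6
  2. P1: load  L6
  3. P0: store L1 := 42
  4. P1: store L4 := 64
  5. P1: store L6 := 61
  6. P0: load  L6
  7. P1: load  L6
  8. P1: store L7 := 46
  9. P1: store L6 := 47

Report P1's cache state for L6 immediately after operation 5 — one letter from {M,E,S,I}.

step 1: P0: load  L6  ⟶  EI  (L6)  txn=BusRd  M[L6]=30
step 2: P1: load  L6  ⟶  SS  (L6)  txn=BusRd  M[L6]=30
step 3: P0: store L1 := 42  ⟶  MI  (L1)  txn=BusRdX  M[L1]=40
step 4: P1: store L4 := 64  ⟶  IM  (L4)  txn=BusRdX  M[L4]=40
step 5: P1: store L6 := 61  ⟶  IM  (L6)  txn=BusUpgr  M[L6]=30
step 6: P0: load  L6  ⟶  SS  (L6)  txn=BusRd+Flush  M[L6]=61
step 7: P1: load  L6  ⟶  SS  (L6)  txn=∅  M[L6]=61
step 8: P1: store L7 := 46  ⟶  IM  (L7)  txn=BusRdX  M[L7]=80
step 9: P1: store L6 := 47  ⟶  IM  (L6)  txn=BusUpgr  M[L6]=61

state = M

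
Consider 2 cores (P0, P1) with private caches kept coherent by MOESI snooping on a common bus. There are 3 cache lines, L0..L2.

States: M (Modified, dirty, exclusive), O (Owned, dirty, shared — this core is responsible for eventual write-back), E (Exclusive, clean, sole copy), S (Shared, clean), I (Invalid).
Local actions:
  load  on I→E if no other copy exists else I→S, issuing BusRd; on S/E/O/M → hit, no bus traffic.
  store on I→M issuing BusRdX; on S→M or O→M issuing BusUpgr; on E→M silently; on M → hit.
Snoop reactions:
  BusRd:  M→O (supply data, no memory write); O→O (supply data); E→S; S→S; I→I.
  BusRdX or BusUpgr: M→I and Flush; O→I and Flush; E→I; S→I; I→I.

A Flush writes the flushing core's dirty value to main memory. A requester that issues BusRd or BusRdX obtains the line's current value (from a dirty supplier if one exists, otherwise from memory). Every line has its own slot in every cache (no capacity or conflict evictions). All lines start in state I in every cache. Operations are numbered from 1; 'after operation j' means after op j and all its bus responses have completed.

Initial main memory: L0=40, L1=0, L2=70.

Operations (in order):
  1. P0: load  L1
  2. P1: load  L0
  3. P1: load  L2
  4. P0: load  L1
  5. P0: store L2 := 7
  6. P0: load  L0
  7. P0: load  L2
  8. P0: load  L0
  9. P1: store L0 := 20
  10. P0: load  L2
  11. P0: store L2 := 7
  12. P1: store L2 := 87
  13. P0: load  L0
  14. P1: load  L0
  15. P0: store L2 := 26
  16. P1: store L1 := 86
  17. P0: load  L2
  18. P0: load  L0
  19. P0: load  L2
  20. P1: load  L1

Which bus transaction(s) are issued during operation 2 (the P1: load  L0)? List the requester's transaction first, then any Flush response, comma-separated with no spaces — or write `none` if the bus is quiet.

bus = BusRd

1. P0: load  L1  bus=[BusRd]  L1: P0=E P1=I  mem[L1]=0
2. P1: load  L0  bus=[BusRd]  L0: P0=I P1=E  mem[L0]=40
3. P1: load  L2  bus=[BusRd]  L2: P0=I P1=E  mem[L2]=70
4. P0: load  L1  bus=[-]  L1: P0=E P1=I  mem[L1]=0
5. P0: store L2 := 7  bus=[BusRdX]  L2: P0=M P1=I  mem[L2]=70
6. P0: load  L0  bus=[BusRd]  L0: P0=S P1=S  mem[L0]=40
7. P0: load  L2  bus=[-]  L2: P0=M P1=I  mem[L2]=70
8. P0: load  L0  bus=[-]  L0: P0=S P1=S  mem[L0]=40
9. P1: store L0 := 20  bus=[BusUpgr]  L0: P0=I P1=M  mem[L0]=40
10. P0: load  L2  bus=[-]  L2: P0=M P1=I  mem[L2]=70
11. P0: store L2 := 7  bus=[-]  L2: P0=M P1=I  mem[L2]=70
12. P1: store L2 := 87  bus=[BusRdX,Flush]  L2: P0=I P1=M  mem[L2]=7
13. P0: load  L0  bus=[BusRd]  L0: P0=S P1=O  mem[L0]=40
14. P1: load  L0  bus=[-]  L0: P0=S P1=O  mem[L0]=40
15. P0: store L2 := 26  bus=[BusRdX,Flush]  L2: P0=M P1=I  mem[L2]=87
16. P1: store L1 := 86  bus=[BusRdX]  L1: P0=I P1=M  mem[L1]=0
17. P0: load  L2  bus=[-]  L2: P0=M P1=I  mem[L2]=87
18. P0: load  L0  bus=[-]  L0: P0=S P1=O  mem[L0]=40
19. P0: load  L2  bus=[-]  L2: P0=M P1=I  mem[L2]=87
20. P1: load  L1  bus=[-]  L1: P0=I P1=M  mem[L1]=0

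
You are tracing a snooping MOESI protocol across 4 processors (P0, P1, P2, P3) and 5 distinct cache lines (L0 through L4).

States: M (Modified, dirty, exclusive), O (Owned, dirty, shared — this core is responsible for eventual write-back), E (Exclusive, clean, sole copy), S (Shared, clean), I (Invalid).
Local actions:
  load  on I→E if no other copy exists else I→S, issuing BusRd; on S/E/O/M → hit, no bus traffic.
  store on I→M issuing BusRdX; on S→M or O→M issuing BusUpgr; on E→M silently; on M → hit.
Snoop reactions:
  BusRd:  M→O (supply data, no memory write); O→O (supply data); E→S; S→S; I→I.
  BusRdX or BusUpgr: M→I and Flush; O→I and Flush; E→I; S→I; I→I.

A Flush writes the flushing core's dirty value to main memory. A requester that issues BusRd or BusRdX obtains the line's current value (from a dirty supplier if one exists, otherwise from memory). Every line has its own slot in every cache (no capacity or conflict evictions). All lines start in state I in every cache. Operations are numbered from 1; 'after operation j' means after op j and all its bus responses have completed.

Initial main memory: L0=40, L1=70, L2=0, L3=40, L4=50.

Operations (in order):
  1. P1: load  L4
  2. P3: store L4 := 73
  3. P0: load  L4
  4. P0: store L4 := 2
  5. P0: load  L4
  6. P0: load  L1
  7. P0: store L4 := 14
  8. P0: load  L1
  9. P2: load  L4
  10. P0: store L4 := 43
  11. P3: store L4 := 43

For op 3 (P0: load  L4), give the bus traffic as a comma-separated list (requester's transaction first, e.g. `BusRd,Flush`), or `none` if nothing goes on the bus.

1. P1: load  L4  bus=[BusRd]  L4: P0=I P1=E P2=I P3=I  mem[L4]=50
2. P3: store L4 := 73  bus=[BusRdX]  L4: P0=I P1=I P2=I P3=M  mem[L4]=50
3. P0: load  L4  bus=[BusRd]  L4: P0=S P1=I P2=I P3=O  mem[L4]=50
4. P0: store L4 := 2  bus=[BusUpgr,Flush]  L4: P0=M P1=I P2=I P3=I  mem[L4]=73
5. P0: load  L4  bus=[-]  L4: P0=M P1=I P2=I P3=I  mem[L4]=73
6. P0: load  L1  bus=[BusRd]  L1: P0=E P1=I P2=I P3=I  mem[L1]=70
7. P0: store L4 := 14  bus=[-]  L4: P0=M P1=I P2=I P3=I  mem[L4]=73
8. P0: load  L1  bus=[-]  L1: P0=E P1=I P2=I P3=I  mem[L1]=70
9. P2: load  L4  bus=[BusRd]  L4: P0=O P1=I P2=S P3=I  mem[L4]=73
10. P0: store L4 := 43  bus=[BusUpgr]  L4: P0=M P1=I P2=I P3=I  mem[L4]=73
11. P3: store L4 := 43  bus=[BusRdX,Flush]  L4: P0=I P1=I P2=I P3=M  mem[L4]=43

bus = BusRd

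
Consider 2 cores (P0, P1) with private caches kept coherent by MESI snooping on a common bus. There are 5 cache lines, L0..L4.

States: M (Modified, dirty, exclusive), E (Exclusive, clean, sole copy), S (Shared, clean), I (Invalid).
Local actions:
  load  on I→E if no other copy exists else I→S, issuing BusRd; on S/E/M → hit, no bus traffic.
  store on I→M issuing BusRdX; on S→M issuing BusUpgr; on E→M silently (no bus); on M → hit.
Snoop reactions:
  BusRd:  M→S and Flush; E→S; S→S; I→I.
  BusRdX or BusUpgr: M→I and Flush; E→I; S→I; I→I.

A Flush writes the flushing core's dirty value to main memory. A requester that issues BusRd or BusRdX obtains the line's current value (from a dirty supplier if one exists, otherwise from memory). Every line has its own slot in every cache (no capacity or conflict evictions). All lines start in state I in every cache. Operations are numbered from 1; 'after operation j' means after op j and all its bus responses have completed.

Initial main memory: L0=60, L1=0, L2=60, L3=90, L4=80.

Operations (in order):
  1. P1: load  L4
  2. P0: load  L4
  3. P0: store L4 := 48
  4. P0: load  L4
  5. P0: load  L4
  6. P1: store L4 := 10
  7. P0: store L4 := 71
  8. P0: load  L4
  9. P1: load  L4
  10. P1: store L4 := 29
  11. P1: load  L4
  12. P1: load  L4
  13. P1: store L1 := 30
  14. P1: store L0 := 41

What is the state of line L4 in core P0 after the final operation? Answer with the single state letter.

state = I

  op1 P1: load  L4 → I/E on L4; bus BusRd; mem=80
  op2 P0: load  L4 → S/S on L4; bus BusRd; mem=80
  op3 P0: store L4 := 48 → M/I on L4; bus BusUpgr; mem=80
  op4 P0: load  L4 → M/I on L4; bus (none); mem=80
  op5 P0: load  L4 → M/I on L4; bus (none); mem=80
  op6 P1: store L4 := 10 → I/M on L4; bus BusRdX Flush; mem=48
  op7 P0: store L4 := 71 → M/I on L4; bus BusRdX Flush; mem=10
  op8 P0: load  L4 → M/I on L4; bus (none); mem=10
  op9 P1: load  L4 → S/S on L4; bus BusRd Flush; mem=71
  op10 P1: store L4 := 29 → I/M on L4; bus BusUpgr; mem=71
  op11 P1: load  L4 → I/M on L4; bus (none); mem=71
  op12 P1: load  L4 → I/M on L4; bus (none); mem=71
  op13 P1: store L1 := 30 → I/M on L1; bus BusRdX; mem=0
  op14 P1: store L0 := 41 → I/M on L0; bus BusRdX; mem=60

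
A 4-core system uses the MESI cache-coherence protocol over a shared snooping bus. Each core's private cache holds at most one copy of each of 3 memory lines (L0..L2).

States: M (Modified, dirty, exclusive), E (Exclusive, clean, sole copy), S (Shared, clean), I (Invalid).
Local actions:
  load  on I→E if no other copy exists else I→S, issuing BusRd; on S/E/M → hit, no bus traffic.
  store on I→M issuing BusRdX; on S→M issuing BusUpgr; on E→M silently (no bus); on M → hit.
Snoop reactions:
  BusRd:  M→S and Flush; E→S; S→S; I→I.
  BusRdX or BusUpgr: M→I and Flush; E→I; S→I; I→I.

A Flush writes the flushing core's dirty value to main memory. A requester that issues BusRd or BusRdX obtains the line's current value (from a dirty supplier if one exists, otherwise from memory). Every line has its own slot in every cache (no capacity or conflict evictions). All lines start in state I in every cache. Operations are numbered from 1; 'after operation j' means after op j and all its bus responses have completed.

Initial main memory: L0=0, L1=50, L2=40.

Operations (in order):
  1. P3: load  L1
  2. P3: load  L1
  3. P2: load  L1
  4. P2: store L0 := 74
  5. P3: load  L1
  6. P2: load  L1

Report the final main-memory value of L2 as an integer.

1. P3: load  L1  bus=[BusRd]  L1: P0=I P1=I P2=I P3=E  mem[L1]=50
2. P3: load  L1  bus=[-]  L1: P0=I P1=I P2=I P3=E  mem[L1]=50
3. P2: load  L1  bus=[BusRd]  L1: P0=I P1=I P2=S P3=S  mem[L1]=50
4. P2: store L0 := 74  bus=[BusRdX]  L0: P0=I P1=I P2=M P3=I  mem[L0]=0
5. P3: load  L1  bus=[-]  L1: P0=I P1=I P2=S P3=S  mem[L1]=50
6. P2: load  L1  bus=[-]  L1: P0=I P1=I P2=S P3=S  mem[L1]=50

memory[L2] = 40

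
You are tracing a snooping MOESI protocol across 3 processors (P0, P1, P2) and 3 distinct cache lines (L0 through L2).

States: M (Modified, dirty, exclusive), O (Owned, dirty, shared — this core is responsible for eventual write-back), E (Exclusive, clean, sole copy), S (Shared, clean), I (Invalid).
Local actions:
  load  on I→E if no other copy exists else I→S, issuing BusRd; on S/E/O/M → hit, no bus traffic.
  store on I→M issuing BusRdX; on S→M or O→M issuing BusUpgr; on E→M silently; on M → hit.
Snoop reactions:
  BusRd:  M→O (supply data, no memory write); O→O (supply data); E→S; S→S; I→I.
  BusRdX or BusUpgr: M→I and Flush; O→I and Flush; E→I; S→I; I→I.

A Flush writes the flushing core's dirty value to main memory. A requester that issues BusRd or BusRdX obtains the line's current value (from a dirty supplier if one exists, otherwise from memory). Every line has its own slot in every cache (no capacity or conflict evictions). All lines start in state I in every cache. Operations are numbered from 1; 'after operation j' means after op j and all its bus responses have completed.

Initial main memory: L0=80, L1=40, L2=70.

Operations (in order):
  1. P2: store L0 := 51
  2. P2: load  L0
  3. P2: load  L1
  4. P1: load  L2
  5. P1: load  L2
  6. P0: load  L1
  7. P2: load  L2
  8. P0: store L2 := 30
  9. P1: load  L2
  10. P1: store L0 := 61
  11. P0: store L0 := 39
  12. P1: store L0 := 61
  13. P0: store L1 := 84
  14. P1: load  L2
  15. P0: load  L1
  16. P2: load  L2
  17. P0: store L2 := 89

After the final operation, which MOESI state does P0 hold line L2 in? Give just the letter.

[1] P2: store L0 := 51 | P0:I, P1:I, P2:M(51) | bus: BusRdX
[2] P2: load  L0 | P0:I, P1:I, P2:M(51) | bus: none
[3] P2: load  L1 | P0:I, P1:I, P2:E(40) | bus: BusRd
[4] P1: load  L2 | P0:I, P1:E(70), P2:I | bus: BusRd
[5] P1: load  L2 | P0:I, P1:E(70), P2:I | bus: none
[6] P0: load  L1 | P0:S(40), P1:I, P2:S(40) | bus: BusRd
[7] P2: load  L2 | P0:I, P1:S(70), P2:S(70) | bus: BusRd
[8] P0: store L2 := 30 | P0:M(30), P1:I, P2:I | bus: BusRdX
[9] P1: load  L2 | P0:O(30), P1:S(30), P2:I | bus: BusRd
[10] P1: store L0 := 61 | P0:I, P1:M(61), P2:I | bus: BusRdX,Flush
[11] P0: store L0 := 39 | P0:M(39), P1:I, P2:I | bus: BusRdX,Flush
[12] P1: store L0 := 61 | P0:I, P1:M(61), P2:I | bus: BusRdX,Flush
[13] P0: store L1 := 84 | P0:M(84), P1:I, P2:I | bus: BusUpgr
[14] P1: load  L2 | P0:O(30), P1:S(30), P2:I | bus: none
[15] P0: load  L1 | P0:M(84), P1:I, P2:I | bus: none
[16] P2: load  L2 | P0:O(30), P1:S(30), P2:S(30) | bus: BusRd
[17] P0: store L2 := 89 | P0:M(89), P1:I, P2:I | bus: BusUpgr

state = M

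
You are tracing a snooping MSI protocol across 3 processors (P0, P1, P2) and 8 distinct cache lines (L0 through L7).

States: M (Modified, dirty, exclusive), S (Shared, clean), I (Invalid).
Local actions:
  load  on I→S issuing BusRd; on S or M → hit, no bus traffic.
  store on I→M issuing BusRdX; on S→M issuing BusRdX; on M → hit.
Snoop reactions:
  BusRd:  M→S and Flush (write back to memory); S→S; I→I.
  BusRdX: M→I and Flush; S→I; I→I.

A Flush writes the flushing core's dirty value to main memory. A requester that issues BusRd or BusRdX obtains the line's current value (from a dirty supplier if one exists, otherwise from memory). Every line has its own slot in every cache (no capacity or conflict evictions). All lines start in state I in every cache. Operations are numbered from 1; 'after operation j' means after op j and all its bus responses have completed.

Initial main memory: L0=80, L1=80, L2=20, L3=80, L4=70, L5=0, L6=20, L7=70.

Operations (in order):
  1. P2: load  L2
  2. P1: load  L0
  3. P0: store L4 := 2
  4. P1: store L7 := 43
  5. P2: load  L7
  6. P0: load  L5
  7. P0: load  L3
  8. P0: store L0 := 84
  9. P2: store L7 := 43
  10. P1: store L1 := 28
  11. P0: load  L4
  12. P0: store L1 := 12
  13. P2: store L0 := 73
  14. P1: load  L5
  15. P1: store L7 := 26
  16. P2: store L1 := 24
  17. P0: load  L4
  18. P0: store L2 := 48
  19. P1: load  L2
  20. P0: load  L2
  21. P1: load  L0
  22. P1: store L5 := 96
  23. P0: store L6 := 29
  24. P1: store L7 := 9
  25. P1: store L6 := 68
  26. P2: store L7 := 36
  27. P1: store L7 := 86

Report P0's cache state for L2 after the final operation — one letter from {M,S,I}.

state = S

1. P2: load  L2  bus=[BusRd]  L2: P0=I P1=I P2=S  mem[L2]=20
2. P1: load  L0  bus=[BusRd]  L0: P0=I P1=S P2=I  mem[L0]=80
3. P0: store L4 := 2  bus=[BusRdX]  L4: P0=M P1=I P2=I  mem[L4]=70
4. P1: store L7 := 43  bus=[BusRdX]  L7: P0=I P1=M P2=I  mem[L7]=70
5. P2: load  L7  bus=[BusRd,Flush]  L7: P0=I P1=S P2=S  mem[L7]=43
6. P0: load  L5  bus=[BusRd]  L5: P0=S P1=I P2=I  mem[L5]=0
7. P0: load  L3  bus=[BusRd]  L3: P0=S P1=I P2=I  mem[L3]=80
8. P0: store L0 := 84  bus=[BusRdX]  L0: P0=M P1=I P2=I  mem[L0]=80
9. P2: store L7 := 43  bus=[BusRdX]  L7: P0=I P1=I P2=M  mem[L7]=43
10. P1: store L1 := 28  bus=[BusRdX]  L1: P0=I P1=M P2=I  mem[L1]=80
11. P0: load  L4  bus=[-]  L4: P0=M P1=I P2=I  mem[L4]=70
12. P0: store L1 := 12  bus=[BusRdX,Flush]  L1: P0=M P1=I P2=I  mem[L1]=28
13. P2: store L0 := 73  bus=[BusRdX,Flush]  L0: P0=I P1=I P2=M  mem[L0]=84
14. P1: load  L5  bus=[BusRd]  L5: P0=S P1=S P2=I  mem[L5]=0
15. P1: store L7 := 26  bus=[BusRdX,Flush]  L7: P0=I P1=M P2=I  mem[L7]=43
16. P2: store L1 := 24  bus=[BusRdX,Flush]  L1: P0=I P1=I P2=M  mem[L1]=12
17. P0: load  L4  bus=[-]  L4: P0=M P1=I P2=I  mem[L4]=70
18. P0: store L2 := 48  bus=[BusRdX]  L2: P0=M P1=I P2=I  mem[L2]=20
19. P1: load  L2  bus=[BusRd,Flush]  L2: P0=S P1=S P2=I  mem[L2]=48
20. P0: load  L2  bus=[-]  L2: P0=S P1=S P2=I  mem[L2]=48
21. P1: load  L0  bus=[BusRd,Flush]  L0: P0=I P1=S P2=S  mem[L0]=73
22. P1: store L5 := 96  bus=[BusRdX]  L5: P0=I P1=M P2=I  mem[L5]=0
23. P0: store L6 := 29  bus=[BusRdX]  L6: P0=M P1=I P2=I  mem[L6]=20
24. P1: store L7 := 9  bus=[-]  L7: P0=I P1=M P2=I  mem[L7]=43
25. P1: store L6 := 68  bus=[BusRdX,Flush]  L6: P0=I P1=M P2=I  mem[L6]=29
26. P2: store L7 := 36  bus=[BusRdX,Flush]  L7: P0=I P1=I P2=M  mem[L7]=9
27. P1: store L7 := 86  bus=[BusRdX,Flush]  L7: P0=I P1=M P2=I  mem[L7]=36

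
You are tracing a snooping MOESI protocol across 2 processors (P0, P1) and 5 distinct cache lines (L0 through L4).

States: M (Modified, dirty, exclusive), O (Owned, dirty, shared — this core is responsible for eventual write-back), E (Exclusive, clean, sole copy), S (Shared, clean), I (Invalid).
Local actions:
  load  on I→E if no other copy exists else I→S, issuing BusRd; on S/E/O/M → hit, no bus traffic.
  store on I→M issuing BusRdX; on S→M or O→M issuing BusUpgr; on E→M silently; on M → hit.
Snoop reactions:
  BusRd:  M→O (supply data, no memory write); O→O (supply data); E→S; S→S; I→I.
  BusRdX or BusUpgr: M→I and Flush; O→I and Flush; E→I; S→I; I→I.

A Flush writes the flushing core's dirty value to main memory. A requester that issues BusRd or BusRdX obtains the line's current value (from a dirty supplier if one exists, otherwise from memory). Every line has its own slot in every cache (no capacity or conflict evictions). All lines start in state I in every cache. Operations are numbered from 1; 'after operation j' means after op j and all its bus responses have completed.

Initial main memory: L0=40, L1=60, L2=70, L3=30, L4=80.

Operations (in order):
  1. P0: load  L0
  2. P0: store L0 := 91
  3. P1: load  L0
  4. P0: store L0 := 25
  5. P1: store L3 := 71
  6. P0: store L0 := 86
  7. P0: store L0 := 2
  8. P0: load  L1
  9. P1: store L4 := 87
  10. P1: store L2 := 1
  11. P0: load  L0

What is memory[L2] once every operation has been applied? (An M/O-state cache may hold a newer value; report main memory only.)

memory[L2] = 70

[1] P0: load  L0 | P0:E(40), P1:I | bus: BusRd
[2] P0: store L0 := 91 | P0:M(91), P1:I | bus: none
[3] P1: load  L0 | P0:O(91), P1:S(91) | bus: BusRd
[4] P0: store L0 := 25 | P0:M(25), P1:I | bus: BusUpgr
[5] P1: store L3 := 71 | P0:I, P1:M(71) | bus: BusRdX
[6] P0: store L0 := 86 | P0:M(86), P1:I | bus: none
[7] P0: store L0 := 2 | P0:M(2), P1:I | bus: none
[8] P0: load  L1 | P0:E(60), P1:I | bus: BusRd
[9] P1: store L4 := 87 | P0:I, P1:M(87) | bus: BusRdX
[10] P1: store L2 := 1 | P0:I, P1:M(1) | bus: BusRdX
[11] P0: load  L0 | P0:M(2), P1:I | bus: none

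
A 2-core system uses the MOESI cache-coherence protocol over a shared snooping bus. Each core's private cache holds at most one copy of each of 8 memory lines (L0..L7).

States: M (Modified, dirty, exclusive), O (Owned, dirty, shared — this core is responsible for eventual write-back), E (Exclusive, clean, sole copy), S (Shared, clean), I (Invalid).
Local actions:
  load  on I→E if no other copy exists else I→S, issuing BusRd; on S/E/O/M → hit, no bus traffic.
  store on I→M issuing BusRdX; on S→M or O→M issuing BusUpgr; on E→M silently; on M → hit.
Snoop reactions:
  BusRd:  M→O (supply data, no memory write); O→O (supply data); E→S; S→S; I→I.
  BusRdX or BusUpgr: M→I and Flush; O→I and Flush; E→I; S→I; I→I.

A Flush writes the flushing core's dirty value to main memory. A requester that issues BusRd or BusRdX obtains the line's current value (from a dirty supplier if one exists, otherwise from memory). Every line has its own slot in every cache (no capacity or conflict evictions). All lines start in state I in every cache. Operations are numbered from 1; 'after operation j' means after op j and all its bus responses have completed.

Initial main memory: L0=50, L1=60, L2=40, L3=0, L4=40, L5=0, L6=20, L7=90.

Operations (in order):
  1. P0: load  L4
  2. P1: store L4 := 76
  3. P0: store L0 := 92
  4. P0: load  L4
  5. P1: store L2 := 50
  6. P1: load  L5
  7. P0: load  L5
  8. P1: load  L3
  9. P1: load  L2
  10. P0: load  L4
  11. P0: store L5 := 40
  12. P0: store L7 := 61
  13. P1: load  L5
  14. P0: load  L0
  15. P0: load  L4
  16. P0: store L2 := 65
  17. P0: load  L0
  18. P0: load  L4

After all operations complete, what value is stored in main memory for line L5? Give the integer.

step 1: P0: load  L4  ⟶  EI  (L4)  txn=BusRd  M[L4]=40
step 2: P1: store L4 := 76  ⟶  IM  (L4)  txn=BusRdX  M[L4]=40
step 3: P0: store L0 := 92  ⟶  MI  (L0)  txn=BusRdX  M[L0]=50
step 4: P0: load  L4  ⟶  SO  (L4)  txn=BusRd  M[L4]=40
step 5: P1: store L2 := 50  ⟶  IM  (L2)  txn=BusRdX  M[L2]=40
step 6: P1: load  L5  ⟶  IE  (L5)  txn=BusRd  M[L5]=0
step 7: P0: load  L5  ⟶  SS  (L5)  txn=BusRd  M[L5]=0
step 8: P1: load  L3  ⟶  IE  (L3)  txn=BusRd  M[L3]=0
step 9: P1: load  L2  ⟶  IM  (L2)  txn=∅  M[L2]=40
step 10: P0: load  L4  ⟶  SO  (L4)  txn=∅  M[L4]=40
step 11: P0: store L5 := 40  ⟶  MI  (L5)  txn=BusUpgr  M[L5]=0
step 12: P0: store L7 := 61  ⟶  MI  (L7)  txn=BusRdX  M[L7]=90
step 13: P1: load  L5  ⟶  OS  (L5)  txn=BusRd  M[L5]=0
step 14: P0: load  L0  ⟶  MI  (L0)  txn=∅  M[L0]=50
step 15: P0: load  L4  ⟶  SO  (L4)  txn=∅  M[L4]=40
step 16: P0: store L2 := 65  ⟶  MI  (L2)  txn=BusRdX+Flush  M[L2]=50
step 17: P0: load  L0  ⟶  MI  (L0)  txn=∅  M[L0]=50
step 18: P0: load  L4  ⟶  SO  (L4)  txn=∅  M[L4]=40

memory[L5] = 0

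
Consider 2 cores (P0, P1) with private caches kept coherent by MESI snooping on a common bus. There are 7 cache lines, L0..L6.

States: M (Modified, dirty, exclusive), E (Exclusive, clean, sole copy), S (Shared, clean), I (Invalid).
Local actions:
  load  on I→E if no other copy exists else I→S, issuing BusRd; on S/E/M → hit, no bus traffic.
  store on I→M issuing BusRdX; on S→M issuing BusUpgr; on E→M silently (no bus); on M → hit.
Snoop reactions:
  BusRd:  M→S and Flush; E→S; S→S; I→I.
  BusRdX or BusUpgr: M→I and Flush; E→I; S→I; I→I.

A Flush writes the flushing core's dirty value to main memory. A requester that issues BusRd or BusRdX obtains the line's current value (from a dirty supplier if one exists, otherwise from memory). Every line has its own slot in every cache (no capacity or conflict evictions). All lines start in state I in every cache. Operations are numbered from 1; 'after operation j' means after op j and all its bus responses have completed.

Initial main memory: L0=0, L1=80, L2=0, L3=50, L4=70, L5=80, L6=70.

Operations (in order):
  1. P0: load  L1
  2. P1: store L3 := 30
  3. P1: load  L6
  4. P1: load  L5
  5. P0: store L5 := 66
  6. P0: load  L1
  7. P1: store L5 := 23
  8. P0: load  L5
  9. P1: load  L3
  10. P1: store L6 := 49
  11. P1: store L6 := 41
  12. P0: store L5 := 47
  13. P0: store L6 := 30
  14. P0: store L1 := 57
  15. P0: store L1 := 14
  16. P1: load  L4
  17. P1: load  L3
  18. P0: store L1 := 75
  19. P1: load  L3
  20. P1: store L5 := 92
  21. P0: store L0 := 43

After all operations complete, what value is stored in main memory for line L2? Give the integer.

memory[L2] = 0

1. P0: load  L1  bus=[BusRd]  L1: P0=E P1=I  mem[L1]=80
2. P1: store L3 := 30  bus=[BusRdX]  L3: P0=I P1=M  mem[L3]=50
3. P1: load  L6  bus=[BusRd]  L6: P0=I P1=E  mem[L6]=70
4. P1: load  L5  bus=[BusRd]  L5: P0=I P1=E  mem[L5]=80
5. P0: store L5 := 66  bus=[BusRdX]  L5: P0=M P1=I  mem[L5]=80
6. P0: load  L1  bus=[-]  L1: P0=E P1=I  mem[L1]=80
7. P1: store L5 := 23  bus=[BusRdX,Flush]  L5: P0=I P1=M  mem[L5]=66
8. P0: load  L5  bus=[BusRd,Flush]  L5: P0=S P1=S  mem[L5]=23
9. P1: load  L3  bus=[-]  L3: P0=I P1=M  mem[L3]=50
10. P1: store L6 := 49  bus=[-]  L6: P0=I P1=M  mem[L6]=70
11. P1: store L6 := 41  bus=[-]  L6: P0=I P1=M  mem[L6]=70
12. P0: store L5 := 47  bus=[BusUpgr]  L5: P0=M P1=I  mem[L5]=23
13. P0: store L6 := 30  bus=[BusRdX,Flush]  L6: P0=M P1=I  mem[L6]=41
14. P0: store L1 := 57  bus=[-]  L1: P0=M P1=I  mem[L1]=80
15. P0: store L1 := 14  bus=[-]  L1: P0=M P1=I  mem[L1]=80
16. P1: load  L4  bus=[BusRd]  L4: P0=I P1=E  mem[L4]=70
17. P1: load  L3  bus=[-]  L3: P0=I P1=M  mem[L3]=50
18. P0: store L1 := 75  bus=[-]  L1: P0=M P1=I  mem[L1]=80
19. P1: load  L3  bus=[-]  L3: P0=I P1=M  mem[L3]=50
20. P1: store L5 := 92  bus=[BusRdX,Flush]  L5: P0=I P1=M  mem[L5]=47
21. P0: store L0 := 43  bus=[BusRdX]  L0: P0=M P1=I  mem[L0]=0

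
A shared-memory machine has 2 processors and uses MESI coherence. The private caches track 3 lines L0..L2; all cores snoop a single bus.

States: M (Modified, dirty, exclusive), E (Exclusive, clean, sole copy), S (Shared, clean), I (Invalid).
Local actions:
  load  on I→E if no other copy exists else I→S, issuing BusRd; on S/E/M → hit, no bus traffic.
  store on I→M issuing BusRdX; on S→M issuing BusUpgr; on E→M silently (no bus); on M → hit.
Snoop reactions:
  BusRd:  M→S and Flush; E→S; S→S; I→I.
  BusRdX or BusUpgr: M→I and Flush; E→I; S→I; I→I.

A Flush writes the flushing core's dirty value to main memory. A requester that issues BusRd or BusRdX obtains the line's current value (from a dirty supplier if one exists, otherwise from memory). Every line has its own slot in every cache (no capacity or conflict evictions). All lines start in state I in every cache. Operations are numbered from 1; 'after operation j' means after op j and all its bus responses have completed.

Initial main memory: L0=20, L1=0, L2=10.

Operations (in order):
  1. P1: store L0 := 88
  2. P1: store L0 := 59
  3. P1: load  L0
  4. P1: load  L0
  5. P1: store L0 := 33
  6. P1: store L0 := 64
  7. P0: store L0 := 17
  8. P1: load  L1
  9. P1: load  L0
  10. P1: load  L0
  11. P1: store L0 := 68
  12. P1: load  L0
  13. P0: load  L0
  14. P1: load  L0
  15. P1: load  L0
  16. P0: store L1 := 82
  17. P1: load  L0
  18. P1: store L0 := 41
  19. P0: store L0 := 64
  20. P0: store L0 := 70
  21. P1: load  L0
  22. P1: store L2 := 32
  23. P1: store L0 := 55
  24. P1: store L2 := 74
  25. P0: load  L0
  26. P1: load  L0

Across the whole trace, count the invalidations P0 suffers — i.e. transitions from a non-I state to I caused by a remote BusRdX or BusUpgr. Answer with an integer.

[1] P1: store L0 := 88 | P0:I, P1:M(88) | bus: BusRdX
[2] P1: store L0 := 59 | P0:I, P1:M(59) | bus: none
[3] P1: load  L0 | P0:I, P1:M(59) | bus: none
[4] P1: load  L0 | P0:I, P1:M(59) | bus: none
[5] P1: store L0 := 33 | P0:I, P1:M(33) | bus: none
[6] P1: store L0 := 64 | P0:I, P1:M(64) | bus: none
[7] P0: store L0 := 17 | P0:M(17), P1:I | bus: BusRdX,Flush
[8] P1: load  L1 | P0:I, P1:E(0) | bus: BusRd
[9] P1: load  L0 | P0:S(17), P1:S(17) | bus: BusRd,Flush
[10] P1: load  L0 | P0:S(17), P1:S(17) | bus: none
[11] P1: store L0 := 68 | P0:I, P1:M(68) | bus: BusUpgr
[12] P1: load  L0 | P0:I, P1:M(68) | bus: none
[13] P0: load  L0 | P0:S(68), P1:S(68) | bus: BusRd,Flush
[14] P1: load  L0 | P0:S(68), P1:S(68) | bus: none
[15] P1: load  L0 | P0:S(68), P1:S(68) | bus: none
[16] P0: store L1 := 82 | P0:M(82), P1:I | bus: BusRdX
[17] P1: load  L0 | P0:S(68), P1:S(68) | bus: none
[18] P1: store L0 := 41 | P0:I, P1:M(41) | bus: BusUpgr
[19] P0: store L0 := 64 | P0:M(64), P1:I | bus: BusRdX,Flush
[20] P0: store L0 := 70 | P0:M(70), P1:I | bus: none
[21] P1: load  L0 | P0:S(70), P1:S(70) | bus: BusRd,Flush
[22] P1: store L2 := 32 | P0:I, P1:M(32) | bus: BusRdX
[23] P1: store L0 := 55 | P0:I, P1:M(55) | bus: BusUpgr
[24] P1: store L2 := 74 | P0:I, P1:M(74) | bus: none
[25] P0: load  L0 | P0:S(55), P1:S(55) | bus: BusRd,Flush
[26] P1: load  L0 | P0:S(55), P1:S(55) | bus: none

invalidations = 3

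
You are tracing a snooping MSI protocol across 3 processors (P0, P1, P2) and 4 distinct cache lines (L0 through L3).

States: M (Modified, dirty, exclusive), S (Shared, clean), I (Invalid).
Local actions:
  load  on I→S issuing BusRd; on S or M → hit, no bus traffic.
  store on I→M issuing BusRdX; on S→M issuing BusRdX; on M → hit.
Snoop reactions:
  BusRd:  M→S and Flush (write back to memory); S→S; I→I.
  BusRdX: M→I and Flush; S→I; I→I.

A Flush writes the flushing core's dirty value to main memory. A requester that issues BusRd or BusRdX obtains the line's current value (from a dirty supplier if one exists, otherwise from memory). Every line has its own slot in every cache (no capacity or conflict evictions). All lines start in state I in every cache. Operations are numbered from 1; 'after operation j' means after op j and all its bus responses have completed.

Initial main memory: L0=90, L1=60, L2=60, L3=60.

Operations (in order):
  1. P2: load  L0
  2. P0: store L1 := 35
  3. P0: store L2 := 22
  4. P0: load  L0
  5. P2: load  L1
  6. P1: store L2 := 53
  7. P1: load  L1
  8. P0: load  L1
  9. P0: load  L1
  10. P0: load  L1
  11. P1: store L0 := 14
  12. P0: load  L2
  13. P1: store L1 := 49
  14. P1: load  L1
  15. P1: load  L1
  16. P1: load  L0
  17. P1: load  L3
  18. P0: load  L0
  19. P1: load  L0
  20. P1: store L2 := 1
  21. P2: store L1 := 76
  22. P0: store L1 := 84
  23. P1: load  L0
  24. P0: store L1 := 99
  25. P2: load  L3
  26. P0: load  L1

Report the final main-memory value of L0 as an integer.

memory[L0] = 14

  op1 P2: load  L0 → I/I/S on L0; bus BusRd; mem=90
  op2 P0: store L1 := 35 → M/I/I on L1; bus BusRdX; mem=60
  op3 P0: store L2 := 22 → M/I/I on L2; bus BusRdX; mem=60
  op4 P0: load  L0 → S/I/S on L0; bus BusRd; mem=90
  op5 P2: load  L1 → S/I/S on L1; bus BusRd Flush; mem=35
  op6 P1: store L2 := 53 → I/M/I on L2; bus BusRdX Flush; mem=22
  op7 P1: load  L1 → S/S/S on L1; bus BusRd; mem=35
  op8 P0: load  L1 → S/S/S on L1; bus (none); mem=35
  op9 P0: load  L1 → S/S/S on L1; bus (none); mem=35
  op10 P0: load  L1 → S/S/S on L1; bus (none); mem=35
  op11 P1: store L0 := 14 → I/M/I on L0; bus BusRdX; mem=90
  op12 P0: load  L2 → S/S/I on L2; bus BusRd Flush; mem=53
  op13 P1: store L1 := 49 → I/M/I on L1; bus BusRdX; mem=35
  op14 P1: load  L1 → I/M/I on L1; bus (none); mem=35
  op15 P1: load  L1 → I/M/I on L1; bus (none); mem=35
  op16 P1: load  L0 → I/M/I on L0; bus (none); mem=90
  op17 P1: load  L3 → I/S/I on L3; bus BusRd; mem=60
  op18 P0: load  L0 → S/S/I on L0; bus BusRd Flush; mem=14
  op19 P1: load  L0 → S/S/I on L0; bus (none); mem=14
  op20 P1: store L2 := 1 → I/M/I on L2; bus BusRdX; mem=53
  op21 P2: store L1 := 76 → I/I/M on L1; bus BusRdX Flush; mem=49
  op22 P0: store L1 := 84 → M/I/I on L1; bus BusRdX Flush; mem=76
  op23 P1: load  L0 → S/S/I on L0; bus (none); mem=14
  op24 P0: store L1 := 99 → M/I/I on L1; bus (none); mem=76
  op25 P2: load  L3 → I/S/S on L3; bus BusRd; mem=60
  op26 P0: load  L1 → M/I/I on L1; bus (none); mem=76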